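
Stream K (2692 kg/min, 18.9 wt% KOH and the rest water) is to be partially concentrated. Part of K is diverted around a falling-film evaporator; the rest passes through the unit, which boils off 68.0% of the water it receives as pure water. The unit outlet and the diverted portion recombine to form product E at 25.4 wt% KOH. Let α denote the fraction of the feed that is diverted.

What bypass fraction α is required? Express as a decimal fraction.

0.536

All 2692×0.189 = 508.79 kg/min of KOH reaches E, so E = 508.79/0.254 = 2003.1 kg/min and vapour = 688.9 kg/min.
The evaporator receives (1−α)·2692 of feed at 0.811 water and removes 0.680 of that water:
0.680×0.811×(1−α)×2692 = 688.9
(1−α) = 688.9/1484.6 = 0.4640;  α = 0.5360.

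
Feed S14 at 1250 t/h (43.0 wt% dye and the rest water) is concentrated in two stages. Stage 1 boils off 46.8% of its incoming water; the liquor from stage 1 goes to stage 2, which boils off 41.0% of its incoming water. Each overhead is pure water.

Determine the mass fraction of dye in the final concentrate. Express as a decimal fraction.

0.706

water in feed = 1250×0.570 = 712.5 t/h.
After stage 1: water left = (1−0.468)×712.5 = 379.05; stream total = 916.55 t/h.
After stage 2: water left = (1−0.410)×379.05 = 223.64; final concentrate = 761.14 t/h.
dye fraction = 537.5/761.14 = 0.706.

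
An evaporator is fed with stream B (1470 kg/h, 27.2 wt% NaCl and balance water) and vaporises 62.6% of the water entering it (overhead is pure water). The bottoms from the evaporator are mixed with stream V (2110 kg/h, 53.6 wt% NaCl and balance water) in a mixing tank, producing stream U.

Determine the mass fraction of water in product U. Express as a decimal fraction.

0.474

Vapour removed = 0.626×0.728×1470 = 669.92 kg/h; concentrate = 800.08 kg/h.
water reaching the mixer = 400.24 (from concentrate) + 2110×0.464 = 1379.3 kg/h.
Product flow = 800.08 + 2110 = 2910.1 kg/h; water fraction = 0.474.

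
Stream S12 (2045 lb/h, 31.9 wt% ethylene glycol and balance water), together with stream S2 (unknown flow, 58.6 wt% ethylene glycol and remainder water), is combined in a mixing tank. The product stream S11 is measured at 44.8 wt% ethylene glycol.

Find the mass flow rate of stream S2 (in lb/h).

Let S2 be the unknown flow. Total out = 2045 + S2.
ethylene glycol balance: 652.36 + 0.586·S2 = 0.448·(2045 + S2)
(0.586 − 0.448)·S2 = 0.448×2045 − 652.36 = 263.8
S2 = 263.8 / 0.138 = 1911.6 lb/h

1912 lb/h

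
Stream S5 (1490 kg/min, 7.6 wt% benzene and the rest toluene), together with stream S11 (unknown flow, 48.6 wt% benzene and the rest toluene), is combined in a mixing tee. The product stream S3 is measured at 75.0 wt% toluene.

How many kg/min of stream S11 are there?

Let S11 be the unknown flow. Total out = 1490 + S11.
toluene balance: 1376.8 + 0.514·S11 = 0.750·(1490 + S11)
(0.514 − 0.750)·S11 = 0.750×1490 − 1376.8 = -259.26
S11 = -259.26 / -0.236 = 1098.6 kg/min

1099 kg/min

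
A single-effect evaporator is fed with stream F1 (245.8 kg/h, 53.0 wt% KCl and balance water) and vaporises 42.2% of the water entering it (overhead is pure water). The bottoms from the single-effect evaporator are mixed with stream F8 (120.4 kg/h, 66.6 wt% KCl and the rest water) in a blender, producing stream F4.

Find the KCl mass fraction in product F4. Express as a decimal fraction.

Vapour removed = 0.422×0.470×245.8 = 48.752 kg/h; concentrate = 197.05 kg/h.
KCl reaching the mixer = 130.27 (from concentrate) + 120.4×0.666 = 210.46 kg/h.
Product flow = 197.05 + 120.4 = 317.45 kg/h; KCl fraction = 0.663.

0.663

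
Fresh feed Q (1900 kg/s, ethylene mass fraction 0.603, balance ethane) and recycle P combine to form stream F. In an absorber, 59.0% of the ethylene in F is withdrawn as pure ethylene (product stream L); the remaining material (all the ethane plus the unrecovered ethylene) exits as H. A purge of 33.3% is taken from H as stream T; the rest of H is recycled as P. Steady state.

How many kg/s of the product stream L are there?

930.4 kg/s

ethylene in F: m_A = 1900×0.603 + (1−0.333)·(1−0.590)·m_A, so m_A = 1145.7/0.7265 = 1576.9 kg/s.
Product L = 0.590×1576.9 = 930.4 kg/s.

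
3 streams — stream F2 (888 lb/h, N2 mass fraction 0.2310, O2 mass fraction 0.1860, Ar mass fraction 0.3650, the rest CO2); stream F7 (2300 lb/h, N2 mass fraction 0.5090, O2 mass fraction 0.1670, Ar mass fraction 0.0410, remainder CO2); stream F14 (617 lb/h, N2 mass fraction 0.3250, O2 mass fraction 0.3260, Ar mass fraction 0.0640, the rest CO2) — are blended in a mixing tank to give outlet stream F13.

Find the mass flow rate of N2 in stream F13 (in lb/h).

1576 lb/h

N2 out = N2 in = 888×0.231 + 2300×0.509 + 617×0.325 = 1576.4 lb/h.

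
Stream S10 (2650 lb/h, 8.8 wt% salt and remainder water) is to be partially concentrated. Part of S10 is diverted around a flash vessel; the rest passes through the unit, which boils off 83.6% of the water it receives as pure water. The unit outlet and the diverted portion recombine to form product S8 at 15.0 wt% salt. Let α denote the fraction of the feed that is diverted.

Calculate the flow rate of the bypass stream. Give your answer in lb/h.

All 2650×0.088 = 233.2 lb/h of salt reaches S8, so S8 = 233.2/0.150 = 1554.7 lb/h and vapour = 1095.3 lb/h.
The evaporator receives (1−α)·2650 of feed at 0.912 water and removes 0.836 of that water:
0.836×0.912×(1−α)×2650 = 1095.3
(1−α) = 1095.3/2020.4 = 0.5421;  α = 0.4579.
Bypass flow = 0.4579×2650 = 1213.4 lb/h.

1213 lb/h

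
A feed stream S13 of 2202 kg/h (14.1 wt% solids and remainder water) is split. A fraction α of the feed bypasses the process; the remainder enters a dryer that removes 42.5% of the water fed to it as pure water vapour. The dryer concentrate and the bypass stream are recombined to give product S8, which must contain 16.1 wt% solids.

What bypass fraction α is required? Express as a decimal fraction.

All 2202×0.141 = 310.48 kg/h of solids reaches S8, so S8 = 310.48/0.161 = 1928.5 kg/h and vapour = 273.54 kg/h.
The evaporator receives (1−α)·2202 of feed at 0.859 water and removes 0.425 of that water:
0.425×0.859×(1−α)×2202 = 273.54
(1−α) = 273.54/803.9 = 0.3403;  α = 0.6597.

0.660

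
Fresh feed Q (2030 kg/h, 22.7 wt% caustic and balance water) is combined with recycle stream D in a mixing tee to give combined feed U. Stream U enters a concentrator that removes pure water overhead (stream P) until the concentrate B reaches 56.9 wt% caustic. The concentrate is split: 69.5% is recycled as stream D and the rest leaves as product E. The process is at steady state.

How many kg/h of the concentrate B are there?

Overall caustic balance (none leaves overhead): caustic in fresh feed = caustic in product, i.e. 2030×0.227 = (1−0.695)·B·0.569.
B = 460.81/(0.569×0.305) = 2655.3 kg/h.

2655 kg/h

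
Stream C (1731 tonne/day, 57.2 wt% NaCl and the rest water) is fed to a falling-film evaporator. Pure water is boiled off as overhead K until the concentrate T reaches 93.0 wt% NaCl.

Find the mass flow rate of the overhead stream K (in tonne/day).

NaCl is conserved: 1731×0.572 = 990.13 tonne/day all reports to the concentrate.
Concentrate = 990.13/(target fraction) = 1064.7 tonne/day.
Overhead = 1731 − 1064.7 = 666.34 tonne/day.

666.3 tonne/day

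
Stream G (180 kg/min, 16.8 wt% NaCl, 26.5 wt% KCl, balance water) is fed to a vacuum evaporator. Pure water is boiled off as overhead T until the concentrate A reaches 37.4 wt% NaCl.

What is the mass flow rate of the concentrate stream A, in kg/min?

80.86 kg/min

NaCl is conserved: 180×0.168 = 30.24 kg/min all reports to the concentrate.
Concentrate = 30.24/(target fraction) = 80.856 kg/min.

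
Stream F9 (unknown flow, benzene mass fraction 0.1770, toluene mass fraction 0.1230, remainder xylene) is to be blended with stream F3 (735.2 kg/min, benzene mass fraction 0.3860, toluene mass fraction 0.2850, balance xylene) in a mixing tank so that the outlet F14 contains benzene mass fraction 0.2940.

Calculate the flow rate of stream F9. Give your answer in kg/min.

578.1 kg/min

Let F9 be the unknown flow. Total out = 735.2 + F9.
benzene balance: 283.79 + 0.177·F9 = 0.294·(735.2 + F9)
(0.177 − 0.294)·F9 = 0.294×735.2 − 283.79 = -67.638
F9 = -67.638 / -0.117 = 578.11 kg/min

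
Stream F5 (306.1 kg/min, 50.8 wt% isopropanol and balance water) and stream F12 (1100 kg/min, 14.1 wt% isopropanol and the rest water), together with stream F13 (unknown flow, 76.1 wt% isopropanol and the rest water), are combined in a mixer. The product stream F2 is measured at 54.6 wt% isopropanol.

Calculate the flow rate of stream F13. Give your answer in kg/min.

2126 kg/min

Let F13 be the unknown flow. Total out = 1406.1 + F13.
isopropanol balance: 310.6 + 0.761·F13 = 0.546·(1406.1 + F13)
(0.761 − 0.546)·F13 = 0.546×1406.1 − 310.6 = 457.13
F13 = 457.13 / 0.215 = 2126.2 kg/min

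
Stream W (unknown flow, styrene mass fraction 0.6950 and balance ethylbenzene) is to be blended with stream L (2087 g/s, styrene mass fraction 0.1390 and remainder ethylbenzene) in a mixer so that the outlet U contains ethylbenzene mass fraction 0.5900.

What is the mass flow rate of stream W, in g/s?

1984 g/s

Let W be the unknown flow. Total out = 2087 + W.
ethylbenzene balance: 1796.9 + 0.305·W = 0.590·(2087 + W)
(0.305 − 0.590)·W = 0.590×2087 − 1796.9 = -565.58
W = -565.58 / -0.285 = 1984.5 g/s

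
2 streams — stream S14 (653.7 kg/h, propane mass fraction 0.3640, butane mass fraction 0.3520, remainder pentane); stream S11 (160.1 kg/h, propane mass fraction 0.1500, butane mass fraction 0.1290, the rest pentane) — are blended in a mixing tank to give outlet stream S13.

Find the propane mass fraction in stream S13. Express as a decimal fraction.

0.3219

Total flow out = 653.7 + 160.1 = 813.8 kg/h.
propane in = 653.7×0.364 + 160.1×0.150 = 261.96 kg/h.
propane mass fraction in S13 = 261.96/813.8 = 0.3219.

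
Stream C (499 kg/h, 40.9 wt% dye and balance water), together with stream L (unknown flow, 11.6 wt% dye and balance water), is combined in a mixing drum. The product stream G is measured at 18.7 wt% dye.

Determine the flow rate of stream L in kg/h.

1560 kg/h

Let L be the unknown flow. Total out = 499 + L.
dye balance: 204.09 + 0.116·L = 0.187·(499 + L)
(0.116 − 0.187)·L = 0.187×499 − 204.09 = -110.78
L = -110.78 / -0.071 = 1560.3 kg/h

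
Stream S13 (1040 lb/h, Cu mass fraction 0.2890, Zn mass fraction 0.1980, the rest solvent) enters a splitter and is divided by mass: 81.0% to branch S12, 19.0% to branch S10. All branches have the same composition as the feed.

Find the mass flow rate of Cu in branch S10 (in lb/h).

57.11 lb/h

Branch S10 total = 0.190×1040 = 197.6 lb/h.
Cu in S10 = 0.289×197.6 = 57.106 lb/h.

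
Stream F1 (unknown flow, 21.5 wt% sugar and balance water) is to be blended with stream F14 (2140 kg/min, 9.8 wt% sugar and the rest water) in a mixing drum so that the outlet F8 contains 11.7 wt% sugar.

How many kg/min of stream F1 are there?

414.9 kg/min

Let F1 be the unknown flow. Total out = 2140 + F1.
sugar balance: 209.72 + 0.215·F1 = 0.117·(2140 + F1)
(0.215 − 0.117)·F1 = 0.117×2140 − 209.72 = 40.66
F1 = 40.66 / 0.098 = 414.9 kg/min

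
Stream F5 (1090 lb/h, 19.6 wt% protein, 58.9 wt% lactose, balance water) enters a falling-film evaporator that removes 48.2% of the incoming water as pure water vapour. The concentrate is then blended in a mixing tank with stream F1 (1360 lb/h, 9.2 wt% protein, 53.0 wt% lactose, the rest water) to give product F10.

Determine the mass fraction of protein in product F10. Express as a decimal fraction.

Vapour removed = 0.482×0.215×1090 = 112.96 lb/h; concentrate = 977.04 lb/h.
protein reaching the mixer = 213.64 (from concentrate) + 1360×0.092 = 338.76 lb/h.
Product flow = 977.04 + 1360 = 2337 lb/h; protein fraction = 0.145.

0.145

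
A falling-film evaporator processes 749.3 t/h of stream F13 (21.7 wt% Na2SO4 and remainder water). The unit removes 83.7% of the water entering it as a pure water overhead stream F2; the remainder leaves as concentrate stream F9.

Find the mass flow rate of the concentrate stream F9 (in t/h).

water entering = 749.3×0.783 = 586.7 t/h; overhead removed = 0.837×586.7 = 491.07 t/h.
Concentrate = 749.3 − 491.07 = 258.23 t/h.

258.2 t/h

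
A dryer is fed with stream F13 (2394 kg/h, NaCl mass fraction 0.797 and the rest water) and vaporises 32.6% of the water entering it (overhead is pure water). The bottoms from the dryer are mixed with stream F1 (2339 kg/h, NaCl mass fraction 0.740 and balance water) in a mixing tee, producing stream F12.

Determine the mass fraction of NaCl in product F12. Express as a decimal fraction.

0.795

Vapour removed = 0.326×0.203×2394 = 158.43 kg/h; concentrate = 2235.6 kg/h.
NaCl reaching the mixer = 1908 (from concentrate) + 2339×0.740 = 3638.9 kg/h.
Product flow = 2235.6 + 2339 = 4574.6 kg/h; NaCl fraction = 0.795.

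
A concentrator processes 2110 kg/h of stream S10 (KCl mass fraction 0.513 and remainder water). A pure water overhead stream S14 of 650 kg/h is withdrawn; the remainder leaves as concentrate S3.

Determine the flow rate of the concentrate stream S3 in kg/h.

1460 kg/h

Concentrate = 2110 − 650 = 1460 kg/h.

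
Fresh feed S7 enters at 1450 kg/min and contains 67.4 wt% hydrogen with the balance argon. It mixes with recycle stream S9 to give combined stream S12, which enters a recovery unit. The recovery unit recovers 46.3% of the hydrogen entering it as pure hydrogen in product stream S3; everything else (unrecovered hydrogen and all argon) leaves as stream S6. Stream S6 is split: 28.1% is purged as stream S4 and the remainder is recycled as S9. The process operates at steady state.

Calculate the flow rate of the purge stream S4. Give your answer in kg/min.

712.9 kg/min

argon enters only via S7 and leaves only via the purge: 1450×0.326 = 0.281×(argon in S6), and the recovery unit passes all argon, so argon in S12 = argon in S6 = 1682.2 kg/min.
hydrogen in S12: m_A = 1450×0.674 + (1−0.281)·(1−0.463)·m_A, so m_A = 977.3/0.6139 = 1592 kg/min.
S6 = (1−0.463)×1592 + 1682.2 = 2537.1 kg/min.
Purge S4 = 0.281×2537.1 = 712.92 kg/min.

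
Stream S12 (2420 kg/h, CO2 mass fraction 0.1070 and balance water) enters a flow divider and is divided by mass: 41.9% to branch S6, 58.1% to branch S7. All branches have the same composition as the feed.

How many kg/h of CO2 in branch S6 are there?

Branch S6 total = 0.419×2420 = 1014 kg/h.
CO2 in S6 = 0.107×1014 = 108.5 kg/h.

108.5 kg/h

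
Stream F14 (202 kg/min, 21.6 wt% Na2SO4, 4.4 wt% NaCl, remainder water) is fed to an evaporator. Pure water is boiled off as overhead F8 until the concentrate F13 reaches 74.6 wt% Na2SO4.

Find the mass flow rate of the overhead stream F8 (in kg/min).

143.5 kg/min

Na2SO4 is conserved: 202×0.216 = 43.632 kg/min all reports to the concentrate.
Concentrate = 43.632/(target fraction) = 58.488 kg/min.
Overhead = 202 − 58.488 = 143.51 kg/min.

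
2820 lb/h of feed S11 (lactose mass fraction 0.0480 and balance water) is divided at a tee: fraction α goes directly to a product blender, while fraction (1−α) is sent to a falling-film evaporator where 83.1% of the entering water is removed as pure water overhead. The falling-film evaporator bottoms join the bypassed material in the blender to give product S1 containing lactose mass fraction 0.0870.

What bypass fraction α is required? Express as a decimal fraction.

0.433

All 2820×0.048 = 135.36 lb/h of lactose reaches S1, so S1 = 135.36/0.087 = 1555.9 lb/h and vapour = 1264.1 lb/h.
The evaporator receives (1−α)·2820 of feed at 0.952 water and removes 0.831 of that water:
0.831×0.952×(1−α)×2820 = 1264.1
(1−α) = 1264.1/2230.9 = 0.5666;  α = 0.4334.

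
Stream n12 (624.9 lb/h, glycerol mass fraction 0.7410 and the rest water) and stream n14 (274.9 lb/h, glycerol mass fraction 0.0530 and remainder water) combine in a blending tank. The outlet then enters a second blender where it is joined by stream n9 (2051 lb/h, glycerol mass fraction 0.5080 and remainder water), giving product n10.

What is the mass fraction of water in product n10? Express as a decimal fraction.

Overall, product flow = 2950.8 lb/h.
water in = 624.9×0.259 + 274.9×0.947 + 2051×0.492 = 1431.3 lb/h.
water fraction in n10 = 0.4850.

0.4850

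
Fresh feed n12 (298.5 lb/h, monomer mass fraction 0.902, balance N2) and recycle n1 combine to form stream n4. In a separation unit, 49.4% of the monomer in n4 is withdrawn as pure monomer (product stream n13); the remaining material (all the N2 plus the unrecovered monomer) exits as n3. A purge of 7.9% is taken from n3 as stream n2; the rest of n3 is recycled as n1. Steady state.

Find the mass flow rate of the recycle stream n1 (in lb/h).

576 lb/h

N2 enters only via n12 and leaves only via the purge: 298.5×0.098 = 0.079×(N2 in n3), and the separation unit passes all N2, so N2 in n4 = N2 in n3 = 370.29 lb/h.
monomer in n4: m_A = 298.5×0.902 + (1−0.079)·(1−0.494)·m_A, so m_A = 269.25/0.5340 = 504.23 lb/h.
n3 = (1−0.494)×504.23 + 370.29 = 625.43 lb/h.
Recycle n1 = (1−0.079)×625.43 = 576.02 lb/h.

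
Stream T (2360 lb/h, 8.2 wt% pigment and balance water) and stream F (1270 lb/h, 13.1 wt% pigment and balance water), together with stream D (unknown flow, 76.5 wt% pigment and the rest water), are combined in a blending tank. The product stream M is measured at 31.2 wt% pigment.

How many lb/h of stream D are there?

Let D be the unknown flow. Total out = 3630 + D.
pigment balance: 359.89 + 0.765·D = 0.312·(3630 + D)
(0.765 − 0.312)·D = 0.312×3630 − 359.89 = 772.67
D = 772.67 / 0.453 = 1705.7 lb/h

1706 lb/h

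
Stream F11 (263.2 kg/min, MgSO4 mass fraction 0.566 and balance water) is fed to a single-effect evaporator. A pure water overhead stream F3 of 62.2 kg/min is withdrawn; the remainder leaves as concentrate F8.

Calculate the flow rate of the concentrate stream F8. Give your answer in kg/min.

Concentrate = 263.2 − 62.2 = 201 kg/min.

201 kg/min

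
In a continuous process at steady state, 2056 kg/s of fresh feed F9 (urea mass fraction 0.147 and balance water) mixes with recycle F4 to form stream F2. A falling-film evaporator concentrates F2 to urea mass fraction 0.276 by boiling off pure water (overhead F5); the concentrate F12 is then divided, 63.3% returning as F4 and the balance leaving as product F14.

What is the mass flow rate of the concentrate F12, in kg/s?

Overall urea balance (none leaves overhead): urea in fresh feed = urea in product, i.e. 2056×0.147 = (1−0.633)·F12·0.276.
F12 = 302.23/(0.276×0.367) = 2983.8 kg/s.

2984 kg/s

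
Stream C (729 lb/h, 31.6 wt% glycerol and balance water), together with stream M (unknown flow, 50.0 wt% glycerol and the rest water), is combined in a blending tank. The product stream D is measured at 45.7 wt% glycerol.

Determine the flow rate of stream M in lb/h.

2390 lb/h

Let M be the unknown flow. Total out = 729 + M.
glycerol balance: 230.36 + 0.500·M = 0.457·(729 + M)
(0.500 − 0.457)·M = 0.457×729 − 230.36 = 102.79
M = 102.79 / 0.043 = 2390.4 lb/h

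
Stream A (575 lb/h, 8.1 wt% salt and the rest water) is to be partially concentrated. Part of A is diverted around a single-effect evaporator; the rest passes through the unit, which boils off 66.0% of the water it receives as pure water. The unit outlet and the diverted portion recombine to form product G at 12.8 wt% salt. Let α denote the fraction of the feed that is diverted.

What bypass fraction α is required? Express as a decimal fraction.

0.395

All 575×0.081 = 46.575 lb/h of salt reaches G, so G = 46.575/0.128 = 363.87 lb/h and vapour = 211.13 lb/h.
The evaporator receives (1−α)·575 of feed at 0.919 water and removes 0.660 of that water:
0.660×0.919×(1−α)×575 = 211.13
(1−α) = 211.13/348.76 = 0.6054;  α = 0.3946.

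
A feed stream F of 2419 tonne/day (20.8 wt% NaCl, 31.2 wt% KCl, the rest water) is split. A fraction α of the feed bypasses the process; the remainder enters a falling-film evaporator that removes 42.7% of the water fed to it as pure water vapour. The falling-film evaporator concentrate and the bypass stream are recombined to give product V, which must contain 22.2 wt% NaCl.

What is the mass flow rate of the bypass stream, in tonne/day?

All 2419×0.208 = 503.15 tonne/day of NaCl reaches V, so V = 503.15/0.222 = 2266.5 tonne/day and vapour = 152.55 tonne/day.
The evaporator receives (1−α)·2419 of feed at 0.480 water and removes 0.427 of that water:
0.427×0.480×(1−α)×2419 = 152.55
(1−α) = 152.55/495.8 = 0.3077;  α = 0.6923.
Bypass flow = 0.6923×2419 = 1674.7 tonne/day.

1675 tonne/day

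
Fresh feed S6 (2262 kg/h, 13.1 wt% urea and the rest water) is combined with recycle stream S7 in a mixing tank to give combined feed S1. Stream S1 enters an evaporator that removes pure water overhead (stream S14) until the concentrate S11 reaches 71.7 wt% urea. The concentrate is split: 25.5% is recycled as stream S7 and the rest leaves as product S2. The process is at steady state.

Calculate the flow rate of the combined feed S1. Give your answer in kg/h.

Overall urea balance (none leaves overhead): urea in fresh feed = urea in product, i.e. 2262×0.131 = (1−0.255)·S11·0.717.
S11 = 296.32/(0.717×0.745) = 554.74 kg/h.
Recycle S7 = 0.255×554.74 = 141.46 kg/h.
Combined feed S1 = 2262 + 141.46 = 2403.5 kg/h.

2403 kg/h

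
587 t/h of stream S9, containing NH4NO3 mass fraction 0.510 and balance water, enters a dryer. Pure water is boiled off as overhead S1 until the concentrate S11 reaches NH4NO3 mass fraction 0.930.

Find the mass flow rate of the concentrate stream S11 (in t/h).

321.9 t/h

NH4NO3 is conserved: 587×0.510 = 299.37 t/h all reports to the concentrate.
Concentrate = 299.37/(target fraction) = 321.9 t/h.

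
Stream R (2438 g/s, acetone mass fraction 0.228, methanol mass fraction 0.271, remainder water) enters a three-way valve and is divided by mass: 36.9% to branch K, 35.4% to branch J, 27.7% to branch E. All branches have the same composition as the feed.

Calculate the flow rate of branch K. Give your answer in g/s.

899.6 g/s

Branch K flow = 0.369×2438 = 899.62 g/s.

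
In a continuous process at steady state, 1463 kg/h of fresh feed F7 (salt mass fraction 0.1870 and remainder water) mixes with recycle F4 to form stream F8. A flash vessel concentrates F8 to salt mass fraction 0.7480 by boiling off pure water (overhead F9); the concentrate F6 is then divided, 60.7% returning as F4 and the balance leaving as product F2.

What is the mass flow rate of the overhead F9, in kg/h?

1097 kg/h

Overall salt balance (none leaves overhead): salt in fresh feed = salt in product, i.e. 1463×0.187 = (1−0.607)·F6·0.748.
F6 = 273.58/(0.748×0.393) = 930.66 kg/h.
Recycle F4 = 0.607×930.66 = 564.91 kg/h.
Combined feed F8 = 1463 + 564.91 = 2027.9 kg/h.
Overhead F9 = F8 − F6 = 2027.9 − 930.66 = 1097.2 kg/h.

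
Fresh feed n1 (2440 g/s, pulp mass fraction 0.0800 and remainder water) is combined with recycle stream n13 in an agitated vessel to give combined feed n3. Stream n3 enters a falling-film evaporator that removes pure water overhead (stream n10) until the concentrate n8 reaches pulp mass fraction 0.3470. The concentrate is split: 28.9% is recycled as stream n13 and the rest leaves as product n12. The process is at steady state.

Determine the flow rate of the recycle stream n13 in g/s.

228.7 g/s

Overall pulp balance (none leaves overhead): pulp in fresh feed = pulp in product, i.e. 2440×0.080 = (1−0.289)·n8·0.347.
n8 = 195.2/(0.347×0.711) = 791.19 g/s.
Recycle n13 = 0.289×791.19 = 228.65 g/s.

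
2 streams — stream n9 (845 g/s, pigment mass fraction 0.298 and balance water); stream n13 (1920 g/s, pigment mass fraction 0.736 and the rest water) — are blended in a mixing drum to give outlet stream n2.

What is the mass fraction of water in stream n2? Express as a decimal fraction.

0.398

Total flow out = 845 + 1920 = 2765 g/s.
water in = 845×0.702 + 1920×0.264 = 1100.1 g/s.
water mass fraction in n2 = 1100.1/2765 = 0.398.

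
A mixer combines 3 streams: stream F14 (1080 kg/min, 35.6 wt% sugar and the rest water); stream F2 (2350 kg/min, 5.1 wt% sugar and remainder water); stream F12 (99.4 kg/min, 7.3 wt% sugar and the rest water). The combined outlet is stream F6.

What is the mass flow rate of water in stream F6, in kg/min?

water out = water in = 1080×0.644 + 2350×0.949 + 99.4×0.927 = 3017.8 kg/min.

3018 kg/min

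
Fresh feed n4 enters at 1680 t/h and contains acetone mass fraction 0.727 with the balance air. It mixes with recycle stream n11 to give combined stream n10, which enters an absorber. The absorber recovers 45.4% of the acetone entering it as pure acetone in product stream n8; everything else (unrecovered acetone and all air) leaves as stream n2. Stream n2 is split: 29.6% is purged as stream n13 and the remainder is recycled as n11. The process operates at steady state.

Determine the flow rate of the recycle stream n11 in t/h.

air enters only via n4 and leaves only via the purge: 1680×0.273 = 0.296×(air in n2), and the absorber passes all air, so air in n10 = air in n2 = 1549.5 t/h.
acetone in n10: m_A = 1680×0.727 + (1−0.296)·(1−0.454)·m_A, so m_A = 1221.4/0.6156 = 1984 t/h.
n2 = (1−0.454)×1984 + 1549.5 = 2632.7 t/h.
Recycle n11 = (1−0.296)×2632.7 = 1853.4 t/h.

1853 t/h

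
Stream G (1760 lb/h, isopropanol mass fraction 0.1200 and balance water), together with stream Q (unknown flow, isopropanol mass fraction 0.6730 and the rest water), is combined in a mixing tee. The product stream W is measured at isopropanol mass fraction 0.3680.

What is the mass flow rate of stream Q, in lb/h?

1431 lb/h

Let Q be the unknown flow. Total out = 1760 + Q.
isopropanol balance: 211.2 + 0.673·Q = 0.368·(1760 + Q)
(0.673 − 0.368)·Q = 0.368×1760 − 211.2 = 436.48
Q = 436.48 / 0.305 = 1431.1 lb/h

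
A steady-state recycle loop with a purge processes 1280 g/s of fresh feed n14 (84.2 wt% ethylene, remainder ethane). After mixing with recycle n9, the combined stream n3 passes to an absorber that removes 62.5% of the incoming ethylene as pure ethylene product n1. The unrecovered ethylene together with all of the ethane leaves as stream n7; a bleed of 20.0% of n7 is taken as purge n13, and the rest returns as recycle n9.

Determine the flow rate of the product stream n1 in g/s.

962.3 g/s

ethylene in n3: m_A = 1280×0.842 + (1−0.200)·(1−0.625)·m_A, so m_A = 1077.8/0.7000 = 1539.7 g/s.
Product n1 = 0.625×1539.7 = 962.29 g/s.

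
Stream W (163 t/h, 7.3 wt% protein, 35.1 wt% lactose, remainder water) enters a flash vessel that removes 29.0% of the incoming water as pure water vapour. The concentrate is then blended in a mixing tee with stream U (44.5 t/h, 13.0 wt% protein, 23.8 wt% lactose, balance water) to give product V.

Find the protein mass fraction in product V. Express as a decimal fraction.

Vapour removed = 0.290×0.576×163 = 27.228 t/h; concentrate = 135.77 t/h.
protein reaching the mixer = 11.899 (from concentrate) + 44.5×0.130 = 17.684 t/h.
Product flow = 135.77 + 44.5 = 180.27 t/h; protein fraction = 0.098.

0.098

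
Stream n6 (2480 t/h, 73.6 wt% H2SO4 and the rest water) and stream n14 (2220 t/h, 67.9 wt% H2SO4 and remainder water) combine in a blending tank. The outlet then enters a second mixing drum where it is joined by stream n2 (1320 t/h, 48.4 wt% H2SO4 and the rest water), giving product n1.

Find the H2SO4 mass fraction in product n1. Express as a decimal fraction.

0.660

Overall, product flow = 6020 t/h.
H2SO4 in = 2480×0.736 + 2220×0.679 + 1320×0.484 = 3971.5 t/h.
H2SO4 fraction in n1 = 0.660.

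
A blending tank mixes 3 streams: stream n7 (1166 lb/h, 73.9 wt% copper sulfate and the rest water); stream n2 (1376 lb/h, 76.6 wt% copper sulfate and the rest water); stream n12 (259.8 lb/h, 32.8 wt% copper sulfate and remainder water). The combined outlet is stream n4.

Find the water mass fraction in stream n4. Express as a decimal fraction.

0.286

Total flow out = 1166 + 1376 + 259.8 = 2801.8 lb/h.
water in = 1166×0.261 + 1376×0.234 + 259.8×0.672 = 800.9 lb/h.
water mass fraction in n4 = 800.9/2801.8 = 0.286.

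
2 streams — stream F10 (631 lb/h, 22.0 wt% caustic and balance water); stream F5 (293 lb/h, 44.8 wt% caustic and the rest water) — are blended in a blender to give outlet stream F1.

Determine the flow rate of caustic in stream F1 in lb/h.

caustic out = caustic in = 631×0.220 + 293×0.448 = 270.08 lb/h.

270.1 lb/h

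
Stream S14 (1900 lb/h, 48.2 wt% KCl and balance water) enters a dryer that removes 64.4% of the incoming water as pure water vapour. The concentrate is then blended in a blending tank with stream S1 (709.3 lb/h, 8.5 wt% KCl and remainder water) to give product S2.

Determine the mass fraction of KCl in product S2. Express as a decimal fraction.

Vapour removed = 0.644×0.518×1900 = 633.82 lb/h; concentrate = 1266.2 lb/h.
KCl reaching the mixer = 915.8 (from concentrate) + 709.3×0.085 = 976.09 lb/h.
Product flow = 1266.2 + 709.3 = 1975.5 lb/h; KCl fraction = 0.494.

0.494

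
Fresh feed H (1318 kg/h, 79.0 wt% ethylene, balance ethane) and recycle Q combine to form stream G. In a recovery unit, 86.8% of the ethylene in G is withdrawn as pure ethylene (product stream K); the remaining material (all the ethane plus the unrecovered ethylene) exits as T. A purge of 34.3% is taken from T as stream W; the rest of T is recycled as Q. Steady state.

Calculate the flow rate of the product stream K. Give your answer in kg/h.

ethylene in G: m_A = 1318×0.790 + (1−0.343)·(1−0.868)·m_A, so m_A = 1041.2/0.9133 = 1140.1 kg/h.
Product K = 0.868×1140.1 = 989.6 kg/h.

989.6 kg/h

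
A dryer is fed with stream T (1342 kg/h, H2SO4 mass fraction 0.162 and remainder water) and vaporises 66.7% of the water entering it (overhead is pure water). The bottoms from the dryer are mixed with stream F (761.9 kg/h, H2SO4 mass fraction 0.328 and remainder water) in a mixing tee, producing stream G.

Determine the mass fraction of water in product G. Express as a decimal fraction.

Vapour removed = 0.667×0.838×1342 = 750.11 kg/h; concentrate = 591.89 kg/h.
water reaching the mixer = 374.49 (from concentrate) + 761.9×0.672 = 886.49 kg/h.
Product flow = 591.89 + 761.9 = 1353.8 kg/h; water fraction = 0.655.

0.655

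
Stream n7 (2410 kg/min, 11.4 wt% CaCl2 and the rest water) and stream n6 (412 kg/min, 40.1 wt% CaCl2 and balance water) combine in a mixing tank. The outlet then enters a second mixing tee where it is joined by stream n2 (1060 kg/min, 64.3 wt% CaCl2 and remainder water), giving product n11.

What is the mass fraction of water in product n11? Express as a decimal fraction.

Overall, product flow = 3882 kg/min.
water in = 2410×0.886 + 412×0.599 + 1060×0.357 = 2760.5 kg/min.
water fraction in n11 = 0.711.

0.711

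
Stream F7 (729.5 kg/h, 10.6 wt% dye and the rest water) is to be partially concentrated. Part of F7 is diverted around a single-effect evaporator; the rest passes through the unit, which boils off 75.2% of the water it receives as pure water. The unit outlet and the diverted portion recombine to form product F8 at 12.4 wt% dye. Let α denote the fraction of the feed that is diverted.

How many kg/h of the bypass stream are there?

All 729.5×0.106 = 77.327 kg/h of dye reaches F8, so F8 = 77.327/0.124 = 623.6 kg/h and vapour = 105.9 kg/h.
The evaporator receives (1−α)·729.5 of feed at 0.894 water and removes 0.752 of that water:
0.752×0.894×(1−α)×729.5 = 105.9
(1−α) = 105.9/490.43 = 0.2159;  α = 0.7841.
Bypass flow = 0.7841×729.5 = 571.99 kg/h.

572 kg/h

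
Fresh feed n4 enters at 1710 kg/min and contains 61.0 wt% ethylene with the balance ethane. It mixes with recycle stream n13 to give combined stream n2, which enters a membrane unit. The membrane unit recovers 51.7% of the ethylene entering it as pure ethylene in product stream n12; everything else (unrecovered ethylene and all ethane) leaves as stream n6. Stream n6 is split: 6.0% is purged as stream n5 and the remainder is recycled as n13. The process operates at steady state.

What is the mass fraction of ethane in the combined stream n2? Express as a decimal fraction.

ethane enters only via n4 and leaves only via the purge: 1710×0.390 = 0.060×(ethane in n6), and the membrane unit passes all ethane, so ethane in n2 = ethane in n6 = 11115 kg/min.
ethylene in n2: m_A = 1710×0.610 + (1−0.060)·(1−0.517)·m_A, so m_A = 1043.1/0.5460 = 1910.5 kg/min.
n2 = 1910.5 + 11115 = 13026 kg/min.
ethane fraction in n2 = 11115/13026 = 0.853.

0.853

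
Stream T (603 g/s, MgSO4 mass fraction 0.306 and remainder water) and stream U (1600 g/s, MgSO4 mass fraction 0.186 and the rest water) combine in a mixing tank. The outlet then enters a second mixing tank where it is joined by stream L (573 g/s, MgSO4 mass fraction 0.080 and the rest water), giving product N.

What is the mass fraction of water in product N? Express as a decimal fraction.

0.810

Overall, product flow = 2776 g/s.
water in = 603×0.694 + 1600×0.814 + 573×0.920 = 2248 g/s.
water fraction in N = 0.810.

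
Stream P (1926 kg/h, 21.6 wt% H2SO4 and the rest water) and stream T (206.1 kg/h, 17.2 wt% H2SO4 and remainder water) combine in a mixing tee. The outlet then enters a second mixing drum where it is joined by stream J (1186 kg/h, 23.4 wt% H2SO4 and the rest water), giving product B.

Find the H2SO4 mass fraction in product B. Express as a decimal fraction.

Overall, product flow = 3318.1 kg/h.
H2SO4 in = 1926×0.216 + 206.1×0.172 + 1186×0.234 = 728.99 kg/h.
H2SO4 fraction in B = 0.220.

0.220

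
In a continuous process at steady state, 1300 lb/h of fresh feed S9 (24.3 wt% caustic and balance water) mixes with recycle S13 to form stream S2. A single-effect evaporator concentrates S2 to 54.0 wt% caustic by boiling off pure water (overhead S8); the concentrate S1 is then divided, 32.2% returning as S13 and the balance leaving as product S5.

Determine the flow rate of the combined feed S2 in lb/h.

1578 lb/h

Overall caustic balance (none leaves overhead): caustic in fresh feed = caustic in product, i.e. 1300×0.243 = (1−0.322)·S1·0.540.
S1 = 315.9/(0.540×0.678) = 862.83 lb/h.
Recycle S13 = 0.322×862.83 = 277.83 lb/h.
Combined feed S2 = 1300 + 277.83 = 1577.8 lb/h.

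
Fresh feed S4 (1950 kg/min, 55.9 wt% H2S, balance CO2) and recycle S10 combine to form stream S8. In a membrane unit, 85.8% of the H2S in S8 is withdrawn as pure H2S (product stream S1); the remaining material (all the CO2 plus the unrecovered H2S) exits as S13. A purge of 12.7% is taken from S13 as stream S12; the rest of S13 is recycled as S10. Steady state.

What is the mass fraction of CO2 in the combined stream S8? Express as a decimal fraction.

CO2 enters only via S4 and leaves only via the purge: 1950×0.441 = 0.127×(CO2 in S13), and the membrane unit passes all CO2, so CO2 in S8 = CO2 in S13 = 6771.3 kg/min.
H2S in S8: m_A = 1950×0.559 + (1−0.127)·(1−0.858)·m_A, so m_A = 1090.1/0.8760 = 1244.3 kg/min.
S8 = 1244.3 + 6771.3 = 8015.6 kg/min.
CO2 fraction in S8 = 6771.3/8015.6 = 0.8448.

0.8448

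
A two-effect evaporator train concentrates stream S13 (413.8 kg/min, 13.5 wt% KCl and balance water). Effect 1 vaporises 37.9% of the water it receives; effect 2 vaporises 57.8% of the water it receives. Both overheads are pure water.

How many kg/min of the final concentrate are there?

149.7 kg/min

water in feed = 413.8×0.865 = 357.94 kg/min.
After stage 1: water left = (1−0.379)×357.94 = 222.28; stream total = 278.14 kg/min.
After stage 2: water left = (1−0.578)×222.28 = 93.802; final concentrate = 149.66 kg/min.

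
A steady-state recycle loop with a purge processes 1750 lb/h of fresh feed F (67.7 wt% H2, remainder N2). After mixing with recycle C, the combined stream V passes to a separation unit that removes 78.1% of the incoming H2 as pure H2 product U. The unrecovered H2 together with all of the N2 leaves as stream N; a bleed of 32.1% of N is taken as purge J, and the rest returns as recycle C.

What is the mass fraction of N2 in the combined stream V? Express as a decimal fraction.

N2 enters only via F and leaves only via the purge: 1750×0.323 = 0.321×(N2 in N), and the separation unit passes all N2, so N2 in V = N2 in N = 1760.9 lb/h.
H2 in V: m_A = 1750×0.677 + (1−0.321)·(1−0.781)·m_A, so m_A = 1184.8/0.8513 = 1391.7 lb/h.
V = 1391.7 + 1760.9 = 3152.6 lb/h.
N2 fraction in V = 1760.9/3152.6 = 0.559.

0.559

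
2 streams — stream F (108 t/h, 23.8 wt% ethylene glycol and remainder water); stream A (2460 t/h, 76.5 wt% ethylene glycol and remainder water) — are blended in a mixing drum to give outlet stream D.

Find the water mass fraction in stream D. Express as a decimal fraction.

Total flow out = 108 + 2460 = 2568 t/h.
water in = 108×0.762 + 2460×0.235 = 660.4 t/h.
water mass fraction in D = 660.4/2568 = 0.2572.

0.2572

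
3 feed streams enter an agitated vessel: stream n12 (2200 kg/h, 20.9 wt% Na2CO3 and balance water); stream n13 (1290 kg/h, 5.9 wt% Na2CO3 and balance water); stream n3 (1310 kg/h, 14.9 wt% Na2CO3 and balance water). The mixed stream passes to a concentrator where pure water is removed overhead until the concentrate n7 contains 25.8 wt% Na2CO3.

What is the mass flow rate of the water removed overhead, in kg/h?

Na2CO3 entering = 2200×0.209 + 1290×0.059 + 1310×0.149 = 731.1 kg/h.
All Na2CO3 reports to n7, so n7 = 731.1/0.258 = 2833.7 kg/h.
Total feed = 4800 kg/h; overhead = 4800 − 2833.7 = 1966.3 kg/h.

1966 kg/h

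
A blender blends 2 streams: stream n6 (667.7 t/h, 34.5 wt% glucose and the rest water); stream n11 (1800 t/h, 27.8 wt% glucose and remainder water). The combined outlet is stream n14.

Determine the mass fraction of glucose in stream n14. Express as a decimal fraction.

0.296

Total flow out = 667.7 + 1800 = 2467.7 t/h.
glucose in = 667.7×0.345 + 1800×0.278 = 730.76 t/h.
glucose mass fraction in n14 = 730.76/2467.7 = 0.296.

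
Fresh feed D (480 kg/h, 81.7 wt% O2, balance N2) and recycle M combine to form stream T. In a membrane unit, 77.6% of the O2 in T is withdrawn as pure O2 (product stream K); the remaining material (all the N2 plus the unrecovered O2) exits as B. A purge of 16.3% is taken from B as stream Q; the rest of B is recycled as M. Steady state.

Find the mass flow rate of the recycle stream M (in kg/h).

N2 enters only via D and leaves only via the purge: 480×0.183 = 0.163×(N2 in B), and the membrane unit passes all N2, so N2 in T = N2 in B = 538.9 kg/h.
O2 in T: m_A = 480×0.817 + (1−0.163)·(1−0.776)·m_A, so m_A = 392.16/0.8125 = 482.65 kg/h.
B = (1−0.776)×482.65 + 538.9 = 647.01 kg/h.
Recycle M = (1−0.163)×647.01 = 541.55 kg/h.

541.5 kg/h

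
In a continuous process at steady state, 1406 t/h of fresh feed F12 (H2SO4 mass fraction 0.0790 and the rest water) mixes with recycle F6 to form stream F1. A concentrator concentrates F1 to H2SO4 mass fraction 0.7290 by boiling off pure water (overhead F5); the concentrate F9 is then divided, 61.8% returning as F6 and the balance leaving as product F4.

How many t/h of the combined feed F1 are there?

Overall H2SO4 balance (none leaves overhead): H2SO4 in fresh feed = H2SO4 in product, i.e. 1406×0.079 = (1−0.618)·F9·0.729.
F9 = 111.07/(0.729×0.382) = 398.86 t/h.
Recycle F6 = 0.618×398.86 = 246.5 t/h.
Combined feed F1 = 1406 + 246.5 = 1652.5 t/h.

1652 t/h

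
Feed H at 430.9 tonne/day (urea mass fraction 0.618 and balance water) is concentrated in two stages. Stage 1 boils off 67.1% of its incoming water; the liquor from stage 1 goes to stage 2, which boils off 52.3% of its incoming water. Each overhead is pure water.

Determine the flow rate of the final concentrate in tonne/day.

292.1 tonne/day

water in feed = 430.9×0.382 = 164.6 tonne/day.
After stage 1: water left = (1−0.671)×164.6 = 54.155; stream total = 320.45 tonne/day.
After stage 2: water left = (1−0.523)×54.155 = 25.832; final concentrate = 292.13 tonne/day.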